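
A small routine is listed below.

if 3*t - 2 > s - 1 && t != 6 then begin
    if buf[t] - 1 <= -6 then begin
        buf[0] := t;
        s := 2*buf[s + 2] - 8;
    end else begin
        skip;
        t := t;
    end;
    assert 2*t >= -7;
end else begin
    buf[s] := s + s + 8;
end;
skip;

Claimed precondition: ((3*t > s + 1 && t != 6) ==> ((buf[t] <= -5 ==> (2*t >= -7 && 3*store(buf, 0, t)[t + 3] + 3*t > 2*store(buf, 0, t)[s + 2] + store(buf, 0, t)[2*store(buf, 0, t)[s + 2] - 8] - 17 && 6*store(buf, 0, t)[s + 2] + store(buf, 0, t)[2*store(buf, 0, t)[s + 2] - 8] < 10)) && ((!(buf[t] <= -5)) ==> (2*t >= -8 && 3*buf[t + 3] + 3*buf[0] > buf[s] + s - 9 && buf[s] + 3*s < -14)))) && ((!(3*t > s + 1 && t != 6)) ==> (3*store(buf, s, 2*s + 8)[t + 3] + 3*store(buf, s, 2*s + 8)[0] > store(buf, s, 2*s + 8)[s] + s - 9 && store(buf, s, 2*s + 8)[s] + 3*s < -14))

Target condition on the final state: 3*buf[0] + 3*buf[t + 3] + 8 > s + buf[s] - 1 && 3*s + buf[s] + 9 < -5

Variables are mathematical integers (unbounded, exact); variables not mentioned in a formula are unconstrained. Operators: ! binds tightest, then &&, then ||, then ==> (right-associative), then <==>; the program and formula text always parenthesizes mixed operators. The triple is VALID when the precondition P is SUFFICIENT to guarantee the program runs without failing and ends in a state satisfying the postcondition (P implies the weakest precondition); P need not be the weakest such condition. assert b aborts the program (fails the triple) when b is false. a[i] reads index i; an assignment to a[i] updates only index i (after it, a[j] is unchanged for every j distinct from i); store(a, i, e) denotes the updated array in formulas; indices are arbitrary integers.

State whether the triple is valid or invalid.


Working backward. After the program, the postcondition 3*buf[0] + 3*buf[t + 3] + 8 > s + buf[s] - 1 && 3*s + buf[s] + 9 < -5 must hold; in canonical form it is 3*buf[t + 3] + 3*buf[0] > buf[s] + s - 9 && buf[s] + 3*s < -14.
Before skip: 3*buf[t + 3] + 3*buf[0] > buf[s] + s - 9 && buf[s] + 3*s < -14
Then branch requires (buf[t] <= -5 ==> (2*t >= -7 && 3*store(buf, 0, t)[t + 3] + 3*t > 2*store(buf, 0, t)[s + 2] + store(buf, 0, t)[2*store(buf, 0, t)[s + 2] - 8] - 17 && 6*store(buf, 0, t)[s + 2] + store(buf, 0, t)[2*store(buf, 0, t)[s + 2] - 8] < 10)) && ((!(buf[t] <= -5)) ==> (2*t >= -7 && 3*buf[t + 3] + 3*buf[0] > buf[s] + s - 9 && buf[s] + 3*s < -14)); else branch requires 3*store(buf, s, 2*s + 8)[t + 3] + 3*store(buf, s, 2*s + 8)[0] > store(buf, s, 2*s + 8)[s] + s - 9 && store(buf, s, 2*s + 8)[s] + 3*s < -14.
Before the if: ((3*t > s + 1 && t != 6) ==> ((buf[t] <= -5 ==> (2*t >= -7 && 3*store(buf, 0, t)[t + 3] + 3*t > 2*store(buf, 0, t)[s + 2] + store(buf, 0, t)[2*store(buf, 0, t)[s + 2] - 8] - 17 && 6*store(buf, 0, t)[s + 2] + store(buf, 0, t)[2*store(buf, 0, t)[s + 2] - 8] < 10)) && ((!(buf[t] <= -5)) ==> (2*t >= -7 && 3*buf[t + 3] + 3*buf[0] > buf[s] + s - 9 && buf[s] + 3*s < -14)))) && ((!(3*t > s + 1 && t != 6)) ==> (3*store(buf, s, 2*s + 8)[t + 3] + 3*store(buf, s, 2*s + 8)[0] > store(buf, s, 2*s + 8)[s] + s - 9 && store(buf, s, 2*s + 8)[s] + 3*s < -14))
The weakest precondition is ((3*t > s + 1 && t != 6) ==> ((buf[t] <= -5 ==> (2*t >= -7 && 3*store(buf, 0, t)[t + 3] + 3*t > 2*store(buf, 0, t)[s + 2] + store(buf, 0, t)[2*store(buf, 0, t)[s + 2] - 8] - 17 && 6*store(buf, 0, t)[s + 2] + store(buf, 0, t)[2*store(buf, 0, t)[s + 2] - 8] < 10)) && ((!(buf[t] <= -5)) ==> (2*t >= -7 && 3*buf[t + 3] + 3*buf[0] > buf[s] + s - 9 && buf[s] + 3*s < -14)))) && ((!(3*t > s + 1 && t != 6)) ==> (3*store(buf, s, 2*s + 8)[t + 3] + 3*store(buf, s, 2*s + 8)[0] > store(buf, s, 2*s + 8)[s] + s - 9 && store(buf, s, 2*s + 8)[s] + 3*s < -14)).
Check whether ((3*t > s + 1 && t != 6) ==> ((buf[t] <= -5 ==> (2*t >= -7 && 3*store(buf, 0, t)[t + 3] + 3*t > 2*store(buf, 0, t)[s + 2] + store(buf, 0, t)[2*store(buf, 0, t)[s + 2] - 8] - 17 && 6*store(buf, 0, t)[s + 2] + store(buf, 0, t)[2*store(buf, 0, t)[s + 2] - 8] < 10)) && ((!(buf[t] <= -5)) ==> (2*t >= -8 && 3*buf[t + 3] + 3*buf[0] > buf[s] + s - 9 && buf[s] + 3*s < -14)))) && ((!(3*t > s + 1 && t != 6)) ==> (3*store(buf, s, 2*s + 8)[t + 3] + 3*store(buf, s, 2*s + 8)[0] > store(buf, s, 2*s + 8)[s] + s - 9 && store(buf, s, 2*s + 8)[s] + 3*s < -14)) implies it.
Countermodel: at the initial state buf = {[-14] = -15521, [-12] = 6516, [-4] = 15215, [-1] = 6516, [0] = 7040, [13024] = 6516, elsewhere 6516}, s = -14, t = -4, the precondition holds but the weakest precondition fails.
Answer: invalid


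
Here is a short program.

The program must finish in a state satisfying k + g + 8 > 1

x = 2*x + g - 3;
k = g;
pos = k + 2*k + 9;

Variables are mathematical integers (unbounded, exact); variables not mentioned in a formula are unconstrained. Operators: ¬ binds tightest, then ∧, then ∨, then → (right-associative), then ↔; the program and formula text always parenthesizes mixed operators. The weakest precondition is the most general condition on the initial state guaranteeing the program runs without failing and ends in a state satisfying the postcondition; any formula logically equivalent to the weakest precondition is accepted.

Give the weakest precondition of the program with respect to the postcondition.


Working backward. After the program, the postcondition k + g + 8 > 1 must hold; in canonical form it is g + k > -7.
Before pos := k + 2*k + 9: g + k > -7
Before k := g: 2*g > -7
Before x := 2*x + g - 3: 2*g > -7
Answer: WP = 2*g > -7


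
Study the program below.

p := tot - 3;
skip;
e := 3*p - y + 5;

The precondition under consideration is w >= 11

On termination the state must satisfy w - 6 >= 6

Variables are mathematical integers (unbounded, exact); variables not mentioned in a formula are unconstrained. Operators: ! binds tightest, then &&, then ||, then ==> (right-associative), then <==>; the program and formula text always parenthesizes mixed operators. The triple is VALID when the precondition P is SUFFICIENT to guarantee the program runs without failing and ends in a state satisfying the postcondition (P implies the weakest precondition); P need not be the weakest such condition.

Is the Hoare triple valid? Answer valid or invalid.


Working backward. After the program, the postcondition w - 6 >= 6 must hold; in canonical form it is w >= 12.
Before e := 3*p - y + 5: w >= 12
Before skip: w >= 12
Before p := tot - 3: w >= 12
The weakest precondition is w >= 12.
Check whether w >= 11 implies it.
Countermodel: at the initial state w = 11, the precondition holds but the weakest precondition fails.
Answer: invalid


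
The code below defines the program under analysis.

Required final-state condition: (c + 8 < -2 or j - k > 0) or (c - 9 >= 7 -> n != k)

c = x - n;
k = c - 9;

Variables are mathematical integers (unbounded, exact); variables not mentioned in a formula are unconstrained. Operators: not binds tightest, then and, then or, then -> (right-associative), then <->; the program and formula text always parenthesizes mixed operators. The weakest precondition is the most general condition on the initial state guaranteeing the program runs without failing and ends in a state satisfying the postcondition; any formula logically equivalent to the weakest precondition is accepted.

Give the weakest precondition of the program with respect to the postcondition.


Working backward. After the program, the postcondition (c + 8 < -2 or j - k > 0) or (c - 9 >= 7 -> n != k) must hold; in canonical form it is c < -10 or j > k or (c >= 16 -> n != k).
Before k := c - 9: c < -10 or j > c - 9 or (c >= 16 -> n != c - 9)
Before c := x - n: x < n - 10 or j + n > x - 9 or (x >= n + 16 -> 2*n != x - 9)
Answer: WP = x < n - 10 or j + n > x - 9 or (x >= n + 16 -> 2*n != x - 9)


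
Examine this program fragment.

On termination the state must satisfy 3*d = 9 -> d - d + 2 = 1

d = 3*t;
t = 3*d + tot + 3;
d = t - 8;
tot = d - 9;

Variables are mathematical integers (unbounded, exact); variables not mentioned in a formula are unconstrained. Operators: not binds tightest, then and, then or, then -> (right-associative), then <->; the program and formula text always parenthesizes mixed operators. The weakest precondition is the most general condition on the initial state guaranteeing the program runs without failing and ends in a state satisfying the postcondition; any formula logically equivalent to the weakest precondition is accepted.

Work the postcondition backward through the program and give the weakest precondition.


Working backward. After the program, the postcondition 3*d = 9 -> d - d + 2 = 1 must hold; in canonical form it is not (3*d = 9).
Before tot := d - 9: not (3*d = 9)
Before d := t - 8: not (3*t = 33)
Before t := 3*d + tot + 3: not (9*d + 3*tot = 24)
Before d := 3*t: not (27*t + 3*tot = 24)
Answer: WP = not (27*t + 3*tot = 24)


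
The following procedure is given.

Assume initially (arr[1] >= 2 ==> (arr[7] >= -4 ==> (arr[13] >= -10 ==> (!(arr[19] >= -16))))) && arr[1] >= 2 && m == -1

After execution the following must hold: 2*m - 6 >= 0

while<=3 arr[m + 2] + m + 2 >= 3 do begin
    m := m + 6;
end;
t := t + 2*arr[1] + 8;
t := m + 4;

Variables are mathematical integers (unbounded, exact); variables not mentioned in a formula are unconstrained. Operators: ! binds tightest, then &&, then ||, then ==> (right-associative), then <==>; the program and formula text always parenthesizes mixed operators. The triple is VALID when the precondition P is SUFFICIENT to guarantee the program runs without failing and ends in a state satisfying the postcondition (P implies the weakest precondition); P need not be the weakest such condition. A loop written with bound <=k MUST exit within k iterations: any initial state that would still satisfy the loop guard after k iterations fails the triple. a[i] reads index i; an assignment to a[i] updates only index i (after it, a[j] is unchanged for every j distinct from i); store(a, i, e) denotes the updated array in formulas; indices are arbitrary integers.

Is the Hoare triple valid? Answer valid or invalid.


Working backward. After the program, the postcondition 2*m - 6 >= 0 must hold; in canonical form it is 2*m >= 6.
Before t := m + 4: 2*m >= 6
Before t := t + 2*arr[1] + 8: 2*m >= 6
Before the loop (bound <=3), unroll the exhaustion recursion (WP_0 = exit-now case; WP_j = one more guarded iteration, up to j = 3):
  WP_0: (!(arr[m + 2] + m >= 1)) && 2*m >= 6
  WP_1: (arr[m + 2] + m >= 1 ==> ((!(arr[m + 8] + m >= -5)) && 2*m >= -6)) && ((!(arr[m + 2] + m >= 1)) ==> 2*m >= 6)
  WP_2: (arr[m + 2] + m >= 1 ==> ((arr[m + 8] + m >= -5 ==> ((!(arr[m + 14] + m >= -11)) && 2*m >= -18)) && ((!(arr[m + 8] + m >= -5)) ==> 2*m >= -6))) && ((!(arr[m + 2] + m >= 1)) ==> 2*m >= 6)
  WP_3: (arr[m + 2] + m >= 1 ==> ((arr[m + 8] + m >= -5 ==> ((arr[m + 14] + m >= -11 ==> ((!(arr[m + 20] + m >= -17)) && 2*m >= -30)) && ((!(arr[m + 14] + m >= -11)) ==> 2*m >= -18))) && ((!(arr[m + 8] + m >= -5)) ==> 2*m >= -6))) && ((!(arr[m + 2] + m >= 1)) ==> 2*m >= 6)
So before the loop: (arr[m + 2] + m >= 1 ==> ((arr[m + 8] + m >= -5 ==> ((arr[m + 14] + m >= -11 ==> ((!(arr[m + 20] + m >= -17)) && 2*m >= -30)) && ((!(arr[m + 14] + m >= -11)) ==> 2*m >= -18))) && ((!(arr[m + 8] + m >= -5)) ==> 2*m >= -6))) && ((!(arr[m + 2] + m >= 1)) ==> 2*m >= 6)
The weakest precondition is (arr[m + 2] + m >= 1 ==> ((arr[m + 8] + m >= -5 ==> ((arr[m + 14] + m >= -11 ==> ((!(arr[m + 20] + m >= -17)) && 2*m >= -30)) && ((!(arr[m + 14] + m >= -11)) ==> 2*m >= -18))) && ((!(arr[m + 8] + m >= -5)) ==> 2*m >= -6))) && ((!(arr[m + 2] + m >= 1)) ==> 2*m >= 6).
Check whether (arr[1] >= 2 ==> (arr[7] >= -4 ==> (arr[13] >= -10 ==> (!(arr[19] >= -16))))) && arr[1] >= 2 && m == -1 implies it.
Every state satisfying the precondition satisfies the weakest precondition: the implication holds.
Answer: valid


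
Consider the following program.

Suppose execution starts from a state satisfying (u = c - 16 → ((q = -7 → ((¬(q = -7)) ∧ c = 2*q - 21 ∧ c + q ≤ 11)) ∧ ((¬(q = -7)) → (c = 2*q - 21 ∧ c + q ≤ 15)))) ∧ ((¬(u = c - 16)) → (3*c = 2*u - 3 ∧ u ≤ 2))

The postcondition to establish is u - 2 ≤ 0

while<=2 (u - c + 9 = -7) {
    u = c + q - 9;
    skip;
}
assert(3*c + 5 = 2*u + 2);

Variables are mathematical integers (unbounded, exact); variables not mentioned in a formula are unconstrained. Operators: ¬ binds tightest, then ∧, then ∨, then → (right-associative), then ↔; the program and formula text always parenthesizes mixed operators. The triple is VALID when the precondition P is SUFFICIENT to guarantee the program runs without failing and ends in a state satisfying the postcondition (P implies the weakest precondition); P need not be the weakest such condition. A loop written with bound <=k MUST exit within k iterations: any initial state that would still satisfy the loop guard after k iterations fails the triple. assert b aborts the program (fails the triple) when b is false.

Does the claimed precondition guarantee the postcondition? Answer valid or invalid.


Working backward. After the program, the postcondition u - 2 ≤ 0 must hold; in canonical form it is u ≤ 2.
Before assert 3*c + 5 = 2*u + 2: 3*c = 2*u - 3 ∧ u ≤ 2
Before the loop (bound <=2), unroll the exhaustion recursion (WP_0 = exit-now case; WP_j = one more guarded iteration, up to j = 2):
  WP_0: (¬(u = c - 16)) ∧ 3*c = 2*u - 3 ∧ u ≤ 2
  WP_1: (u = c - 16 → ((¬(q = -7)) ∧ c = 2*q - 21 ∧ c + q ≤ 11)) ∧ ((¬(u = c - 16)) → (3*c = 2*u - 3 ∧ u ≤ 2))
  WP_2: (u = c - 16 → ((q = -7 → ((¬(q = -7)) ∧ c = 2*q - 21 ∧ c + q ≤ 11)) ∧ ((¬(q = -7)) → (c = 2*q - 21 ∧ c + q ≤ 11)))) ∧ ((¬(u = c - 16)) → (3*c = 2*u - 3 ∧ u ≤ 2))
So before the loop: (u = c - 16 → ((q = -7 → ((¬(q = -7)) ∧ c = 2*q - 21 ∧ c + q ≤ 11)) ∧ ((¬(q = -7)) → (c = 2*q - 21 ∧ c + q ≤ 11)))) ∧ ((¬(u = c - 16)) → (3*c = 2*u - 3 ∧ u ≤ 2))
The weakest precondition is (u = c - 16 → ((q = -7 → ((¬(q = -7)) ∧ c = 2*q - 21 ∧ c + q ≤ 11)) ∧ ((¬(q = -7)) → (c = 2*q - 21 ∧ c + q ≤ 11)))) ∧ ((¬(u = c - 16)) → (3*c = 2*u - 3 ∧ u ≤ 2)).
Check whether (u = c - 16 → ((q = -7 → ((¬(q = -7)) ∧ c = 2*q - 21 ∧ c + q ≤ 11)) ∧ ((¬(q = -7)) → (c = 2*q - 21 ∧ c + q ≤ 15)))) ∧ ((¬(u = c - 16)) → (3*c = 2*u - 3 ∧ u ≤ 2)) implies it.
Countermodel: at the initial state c = 1, q = 11, u = -15, the precondition holds but the weakest precondition fails.
Answer: invalid


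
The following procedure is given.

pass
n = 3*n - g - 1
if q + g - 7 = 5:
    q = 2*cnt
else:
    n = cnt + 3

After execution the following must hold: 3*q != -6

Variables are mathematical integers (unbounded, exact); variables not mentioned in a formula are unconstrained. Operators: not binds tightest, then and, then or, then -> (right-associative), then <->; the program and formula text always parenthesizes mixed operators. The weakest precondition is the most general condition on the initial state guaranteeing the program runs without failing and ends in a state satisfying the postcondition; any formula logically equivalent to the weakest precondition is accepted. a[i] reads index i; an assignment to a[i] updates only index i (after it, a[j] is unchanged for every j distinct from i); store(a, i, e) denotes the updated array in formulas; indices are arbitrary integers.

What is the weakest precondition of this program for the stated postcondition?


Working backward. After the program, 3*q != -6 must hold.
Then branch requires 6*cnt != -6; else branch requires 3*q != -6.
Before the if: (g + q = 12 -> 6*cnt != -6) and ((not (g + q = 12)) -> 3*q != -6)
Before n := 3*n - g - 1: (g + q = 12 -> 6*cnt != -6) and ((not (g + q = 12)) -> 3*q != -6)
Before skip: (g + q = 12 -> 6*cnt != -6) and ((not (g + q = 12)) -> 3*q != -6)
Answer: WP = (g + q = 12 -> 6*cnt != -6) and ((not (g + q = 12)) -> 3*q != -6)


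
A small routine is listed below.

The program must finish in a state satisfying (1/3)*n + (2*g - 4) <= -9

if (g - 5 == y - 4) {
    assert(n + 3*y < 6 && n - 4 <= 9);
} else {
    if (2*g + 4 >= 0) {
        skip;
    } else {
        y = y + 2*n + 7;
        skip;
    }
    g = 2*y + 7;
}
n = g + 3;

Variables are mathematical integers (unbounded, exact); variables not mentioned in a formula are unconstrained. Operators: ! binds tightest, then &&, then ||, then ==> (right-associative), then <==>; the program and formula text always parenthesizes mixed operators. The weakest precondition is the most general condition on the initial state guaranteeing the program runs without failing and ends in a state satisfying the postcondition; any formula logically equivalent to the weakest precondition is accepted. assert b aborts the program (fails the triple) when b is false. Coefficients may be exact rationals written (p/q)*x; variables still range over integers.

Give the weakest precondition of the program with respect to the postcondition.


Working backward. After the program, the postcondition (1/3)*n + (2*g - 4) <= -9 must hold; in canonical form it is 2*g + (1/3)*n <= -5.
Before n := g + 3: (7/3)*g <= -6
Then branch requires n + 3*y < 6 && n <= 13 && (7/3)*g <= -6; else branch requires (2*g >= -4 ==> (14/3)*y <= -67/3) && ((!(2*g >= -4)) ==> (28/3)*n + (14/3)*y <= -55).
Before the if: (g == y + 1 ==> (n + 3*y < 6 && n <= 13 && (7/3)*g <= -6)) && ((!(g == y + 1)) ==> ((2*g >= -4 ==> (14/3)*y <= -67/3) && ((!(2*g >= -4)) ==> (28/3)*n + (14/3)*y <= -55)))
Answer: WP = (g == y + 1 ==> (n + 3*y < 6 && n <= 13 && (7/3)*g <= -6)) && ((!(g == y + 1)) ==> ((2*g >= -4 ==> (14/3)*y <= -67/3) && ((!(2*g >= -4)) ==> (28/3)*n + (14/3)*y <= -55)))


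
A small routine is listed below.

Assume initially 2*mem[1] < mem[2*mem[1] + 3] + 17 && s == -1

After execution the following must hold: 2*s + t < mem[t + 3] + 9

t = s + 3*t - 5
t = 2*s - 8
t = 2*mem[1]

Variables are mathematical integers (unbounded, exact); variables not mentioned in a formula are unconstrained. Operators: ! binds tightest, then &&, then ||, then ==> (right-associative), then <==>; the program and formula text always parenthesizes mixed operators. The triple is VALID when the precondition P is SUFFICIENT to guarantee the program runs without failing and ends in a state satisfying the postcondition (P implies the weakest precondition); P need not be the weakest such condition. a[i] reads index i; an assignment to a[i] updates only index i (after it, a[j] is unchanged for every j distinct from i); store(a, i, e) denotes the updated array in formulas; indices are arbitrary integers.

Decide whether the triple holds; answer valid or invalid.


Working backward. After the program, 2*s + t < mem[t + 3] + 9 must hold.
Before t := 2*mem[1]: 2*mem[1] + 2*s < mem[2*mem[1] + 3] + 9
Before t := 2*s - 8: 2*mem[1] + 2*s < mem[2*mem[1] + 3] + 9
Before t := s + 3*t - 5: 2*mem[1] + 2*s < mem[2*mem[1] + 3] + 9
The weakest precondition is 2*mem[1] + 2*s < mem[2*mem[1] + 3] + 9.
Check whether 2*mem[1] < mem[2*mem[1] + 3] + 17 && s == -1 implies it.
Countermodel: at the initial state mem = {[1] = 0, [3] = -11, elsewhere 0}, s = -1, the precondition holds but the weakest precondition fails.
Answer: invalid


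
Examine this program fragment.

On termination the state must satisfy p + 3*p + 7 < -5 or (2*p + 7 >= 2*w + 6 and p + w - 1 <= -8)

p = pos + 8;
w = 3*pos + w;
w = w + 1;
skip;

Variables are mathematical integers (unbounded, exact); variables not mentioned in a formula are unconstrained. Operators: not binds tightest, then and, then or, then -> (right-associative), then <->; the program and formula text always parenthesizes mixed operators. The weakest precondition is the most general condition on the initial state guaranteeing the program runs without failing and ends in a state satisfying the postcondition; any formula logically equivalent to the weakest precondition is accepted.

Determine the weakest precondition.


Working backward. After the program, the postcondition p + 3*p + 7 < -5 or (2*p + 7 >= 2*w + 6 and p + w - 1 <= -8) must hold; in canonical form it is 4*p < -12 or (2*p >= 2*w - 1 and p + w <= -7).
Before skip: 4*p < -12 or (2*p >= 2*w - 1 and p + w <= -7)
Before w := w + 1: 4*p < -12 or (2*p >= 2*w + 1 and p + w <= -8)
Before w := 3*pos + w: 4*p < -12 or (2*p >= 6*pos + 2*w + 1 and p + 3*pos + w <= -8)
Before p := pos + 8: 4*pos < -44 or (4*pos + 2*w <= 15 and 4*pos + w <= -16)
Answer: WP = 4*pos < -44 or (4*pos + 2*w <= 15 and 4*pos + w <= -16)


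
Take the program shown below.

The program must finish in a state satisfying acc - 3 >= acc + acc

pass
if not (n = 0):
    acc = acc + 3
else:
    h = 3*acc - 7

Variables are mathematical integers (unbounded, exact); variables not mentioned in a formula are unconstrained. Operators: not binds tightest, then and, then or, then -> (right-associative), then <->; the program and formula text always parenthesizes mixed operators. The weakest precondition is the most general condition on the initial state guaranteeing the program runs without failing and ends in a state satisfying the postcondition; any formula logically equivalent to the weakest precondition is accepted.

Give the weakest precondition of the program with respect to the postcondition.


Working backward. After the program, the postcondition acc - 3 >= acc + acc must hold; in canonical form it is acc <= -3.
Then branch requires acc <= -6; else branch requires acc <= -3.
Before the if: ((not (n = 0)) -> acc <= -6) and (n = 0 -> acc <= -3)
Before skip: ((not (n = 0)) -> acc <= -6) and (n = 0 -> acc <= -3)
Answer: WP = ((not (n = 0)) -> acc <= -6) and (n = 0 -> acc <= -3)


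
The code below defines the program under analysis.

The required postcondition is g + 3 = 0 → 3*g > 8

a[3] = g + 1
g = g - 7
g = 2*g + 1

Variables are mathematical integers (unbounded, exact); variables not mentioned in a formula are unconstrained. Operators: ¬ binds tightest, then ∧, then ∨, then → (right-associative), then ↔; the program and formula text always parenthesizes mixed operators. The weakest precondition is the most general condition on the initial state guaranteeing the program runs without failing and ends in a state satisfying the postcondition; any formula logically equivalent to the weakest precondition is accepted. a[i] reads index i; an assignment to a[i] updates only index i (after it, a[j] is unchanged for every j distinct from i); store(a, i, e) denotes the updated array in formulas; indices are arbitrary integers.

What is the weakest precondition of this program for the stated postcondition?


Working backward. After the program, the postcondition g + 3 = 0 → 3*g > 8 must hold; in canonical form it is g = -3 → 3*g > 8.
Before g := 2*g + 1: 2*g = -4 → 6*g > 5
Before g := g - 7: 2*g = 10 → 6*g > 47
Before a[3] := g + 1: 2*g = 10 → 6*g > 47
Answer: WP = 2*g = 10 → 6*g > 47


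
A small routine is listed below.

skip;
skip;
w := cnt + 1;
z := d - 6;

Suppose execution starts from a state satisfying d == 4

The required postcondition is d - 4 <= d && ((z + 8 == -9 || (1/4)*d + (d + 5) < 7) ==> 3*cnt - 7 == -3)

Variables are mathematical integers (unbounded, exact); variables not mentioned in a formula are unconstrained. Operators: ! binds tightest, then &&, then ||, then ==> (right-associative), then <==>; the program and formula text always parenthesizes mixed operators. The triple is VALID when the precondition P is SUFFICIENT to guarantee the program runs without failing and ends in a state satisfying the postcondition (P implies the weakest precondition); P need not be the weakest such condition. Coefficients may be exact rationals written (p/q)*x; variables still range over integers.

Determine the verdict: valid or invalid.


Working backward. After the program, the postcondition d - 4 <= d && ((z + 8 == -9 || (1/4)*d + (d + 5) < 7) ==> 3*cnt - 7 == -3) must hold; in canonical form it is (z == -17 || (5/4)*d < 2) ==> 3*cnt == 4.
Before z := d - 6: (d == -11 || (5/4)*d < 2) ==> 3*cnt == 4
Before w := cnt + 1: (d == -11 || (5/4)*d < 2) ==> 3*cnt == 4
Before skip: (d == -11 || (5/4)*d < 2) ==> 3*cnt == 4
Before skip: (d == -11 || (5/4)*d < 2) ==> 3*cnt == 4
The weakest precondition is (d == -11 || (5/4)*d < 2) ==> 3*cnt == 4.
Check whether d == 4 implies it.
Every state satisfying the precondition satisfies the weakest precondition: the implication holds.
Answer: valid


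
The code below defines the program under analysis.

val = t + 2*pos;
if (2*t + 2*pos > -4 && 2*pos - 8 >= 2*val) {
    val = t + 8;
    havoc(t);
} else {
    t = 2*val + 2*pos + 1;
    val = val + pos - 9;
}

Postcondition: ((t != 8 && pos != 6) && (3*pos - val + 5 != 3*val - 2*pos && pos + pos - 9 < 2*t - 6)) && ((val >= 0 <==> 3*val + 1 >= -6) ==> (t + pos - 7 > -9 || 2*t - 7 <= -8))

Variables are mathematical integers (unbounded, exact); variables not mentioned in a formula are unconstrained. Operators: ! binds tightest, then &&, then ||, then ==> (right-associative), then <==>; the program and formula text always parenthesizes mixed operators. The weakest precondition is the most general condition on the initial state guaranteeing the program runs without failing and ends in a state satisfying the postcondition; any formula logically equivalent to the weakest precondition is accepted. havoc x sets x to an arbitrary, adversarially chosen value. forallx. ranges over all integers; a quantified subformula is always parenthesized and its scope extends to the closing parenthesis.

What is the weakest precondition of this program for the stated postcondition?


Working backward. After the program, the postcondition ((t != 8 && pos != 6) && (3*pos - val + 5 != 3*val - 2*pos && pos + pos - 9 < 2*t - 6)) && ((val >= 0 <==> 3*val + 1 >= -6) ==> (t + pos - 7 > -9 || 2*t - 7 <= -8)) must hold; in canonical form it is t != 8 && pos != 6 && 5*pos != 4*val - 5 && 2*pos < 2*t + 3 && ((val >= 0 <==> 3*val >= -7) ==> (pos + t > -2 || 2*t <= -1)).
Then branch requires forall t_1. (t_1 != 8 && pos != 6 && 5*pos != 4*t + 27 && 2*pos < 2*t_1 + 3 && ((t >= -8 <==> 3*t >= -31) ==> (pos + t_1 > -2 || 2*t_1 <= -1))); else branch requires 2*pos + 2*val != 7 && pos != 6 && pos != 4*val - 41 && 2*pos + 4*val > -5 && ((pos + val >= 9 <==> 3*pos + 3*val >= 20) ==> (3*pos + 2*val > -3 || 4*pos + 4*val <= -3)).
Before the if: ((2*pos + 2*t > -4 && 2*pos >= 2*val + 8) ==> (forall t_1. (t_1 != 8 && pos != 6 && 5*pos != 4*t + 27 && 2*pos < 2*t_1 + 3 && ((t >= -8 <==> 3*t >= -31) ==> (pos + t_1 > -2 || 2*t_1 <= -1))))) && ((!(2*pos + 2*t > -4 && 2*pos >= 2*val + 8)) ==> (2*pos + 2*val != 7 && pos != 6 && pos != 4*val - 41 && 2*pos + 4*val > -5 && ((pos + val >= 9 <==> 3*pos + 3*val >= 20) ==> (3*pos + 2*val > -3 || 4*pos + 4*val <= -3))))
Before val := t + 2*pos: ((2*pos + 2*t > -4 && 2*pos + 2*t <= -8) ==> (forall t_1. (t_1 != 8 && pos != 6 && 5*pos != 4*t + 27 && 2*pos < 2*t_1 + 3 && ((t >= -8 <==> 3*t >= -31) ==> (pos + t_1 > -2 || 2*t_1 <= -1))))) && ((!(2*pos + 2*t > -4 && 2*pos + 2*t <= -8)) ==> (6*pos + 2*t != 7 && pos != 6 && 7*pos + 4*t != 41 && 10*pos + 4*t > -5 && ((3*pos + t >= 9 <==> 9*pos + 3*t >= 20) ==> (7*pos + 2*t > -3 || 12*pos + 4*t <= -3))))
Answer: WP = ((2*pos + 2*t > -4 && 2*pos + 2*t <= -8) ==> (forall t_1. (t_1 != 8 && pos != 6 && 5*pos != 4*t + 27 && 2*pos < 2*t_1 + 3 && ((t >= -8 <==> 3*t >= -31) ==> (pos + t_1 > -2 || 2*t_1 <= -1))))) && ((!(2*pos + 2*t > -4 && 2*pos + 2*t <= -8)) ==> (6*pos + 2*t != 7 && pos != 6 && 7*pos + 4*t != 41 && 10*pos + 4*t > -5 && ((3*pos + t >= 9 <==> 9*pos + 3*t >= 20) ==> (7*pos + 2*t > -3 || 12*pos + 4*t <= -3))))


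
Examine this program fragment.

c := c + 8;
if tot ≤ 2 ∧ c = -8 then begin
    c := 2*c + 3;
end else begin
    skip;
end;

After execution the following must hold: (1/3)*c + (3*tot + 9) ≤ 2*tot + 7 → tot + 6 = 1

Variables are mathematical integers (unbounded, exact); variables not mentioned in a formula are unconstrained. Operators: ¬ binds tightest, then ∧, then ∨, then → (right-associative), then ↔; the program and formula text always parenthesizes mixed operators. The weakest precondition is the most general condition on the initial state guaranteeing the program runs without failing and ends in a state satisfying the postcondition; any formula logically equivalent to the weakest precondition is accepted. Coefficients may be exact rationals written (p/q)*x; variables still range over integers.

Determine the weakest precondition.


Working backward. After the program, the postcondition (1/3)*c + (3*tot + 9) ≤ 2*tot + 7 → tot + 6 = 1 must hold; in canonical form it is (1/3)*c + tot ≤ -2 → tot = -5.
Then branch requires (2/3)*c + tot ≤ -3 → tot = -5; else branch requires (1/3)*c + tot ≤ -2 → tot = -5.
Before the if: ((tot ≤ 2 ∧ c = -8) → ((2/3)*c + tot ≤ -3 → tot = -5)) ∧ ((¬(tot ≤ 2 ∧ c = -8)) → ((1/3)*c + tot ≤ -2 → tot = -5))
Before c := c + 8: ((tot ≤ 2 ∧ c = -16) → ((2/3)*c + tot ≤ -25/3 → tot = -5)) ∧ ((¬(tot ≤ 2 ∧ c = -16)) → ((1/3)*c + tot ≤ -14/3 → tot = -5))
Answer: WP = ((tot ≤ 2 ∧ c = -16) → ((2/3)*c + tot ≤ -25/3 → tot = -5)) ∧ ((¬(tot ≤ 2 ∧ c = -16)) → ((1/3)*c + tot ≤ -14/3 → tot = -5))


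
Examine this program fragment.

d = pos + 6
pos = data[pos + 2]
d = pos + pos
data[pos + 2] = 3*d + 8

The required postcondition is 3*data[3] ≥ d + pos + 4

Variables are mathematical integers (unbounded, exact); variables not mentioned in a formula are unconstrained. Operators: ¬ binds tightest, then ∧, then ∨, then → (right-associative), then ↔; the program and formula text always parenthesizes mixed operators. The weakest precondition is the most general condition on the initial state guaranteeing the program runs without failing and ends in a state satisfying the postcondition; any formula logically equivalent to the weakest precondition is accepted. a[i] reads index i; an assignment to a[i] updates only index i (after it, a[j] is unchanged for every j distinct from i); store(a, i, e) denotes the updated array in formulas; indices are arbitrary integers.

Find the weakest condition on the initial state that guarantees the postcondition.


Working backward. After the program, 3*data[3] ≥ d + pos + 4 must hold.
Before data[pos + 2] := 3*d + 8: 3*store(data, pos + 2, 3*d + 8)[3] ≥ d + pos + 4
Before d := pos + pos: 3*store(data, pos + 2, 6*pos + 8)[3] ≥ 3*pos + 4
Before pos := data[pos + 2]: 3*store(data, data[pos + 2] + 2, 6*data[pos + 2] + 8)[3] ≥ 3*data[pos + 2] + 4
Before d := pos + 6: 3*store(data, data[pos + 2] + 2, 6*data[pos + 2] + 8)[3] ≥ 3*data[pos + 2] + 4
Answer: WP = 3*store(data, data[pos + 2] + 2, 6*data[pos + 2] + 8)[3] ≥ 3*data[pos + 2] + 4


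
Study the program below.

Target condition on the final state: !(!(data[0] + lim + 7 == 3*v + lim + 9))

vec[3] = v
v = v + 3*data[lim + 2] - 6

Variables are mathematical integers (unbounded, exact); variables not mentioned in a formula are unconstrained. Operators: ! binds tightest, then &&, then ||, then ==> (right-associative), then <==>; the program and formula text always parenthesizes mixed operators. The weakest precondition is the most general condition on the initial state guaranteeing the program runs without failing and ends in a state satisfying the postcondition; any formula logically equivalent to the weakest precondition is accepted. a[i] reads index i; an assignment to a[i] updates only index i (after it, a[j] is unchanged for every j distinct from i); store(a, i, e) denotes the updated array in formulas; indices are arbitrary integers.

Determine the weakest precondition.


Working backward. After the program, the postcondition !(!(data[0] + lim + 7 == 3*v + lim + 9)) must hold; in canonical form it is data[0] == 3*v + 2.
Before v := v + 3*data[lim + 2] - 6: data[0] == 9*data[lim + 2] + 3*v - 16
Before vec[3] := v: data[0] == 9*data[lim + 2] + 3*v - 16
Answer: WP = data[0] == 9*data[lim + 2] + 3*v - 16


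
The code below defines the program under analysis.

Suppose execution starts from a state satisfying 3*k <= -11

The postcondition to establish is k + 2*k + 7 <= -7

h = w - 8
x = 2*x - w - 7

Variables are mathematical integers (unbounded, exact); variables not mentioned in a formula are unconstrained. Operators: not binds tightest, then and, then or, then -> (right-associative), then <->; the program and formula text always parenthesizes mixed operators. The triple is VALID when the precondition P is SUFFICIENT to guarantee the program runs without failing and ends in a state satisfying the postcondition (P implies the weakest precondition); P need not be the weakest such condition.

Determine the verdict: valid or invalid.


Working backward. After the program, the postcondition k + 2*k + 7 <= -7 must hold; in canonical form it is 3*k <= -14.
Before x := 2*x - w - 7: 3*k <= -14
Before h := w - 8: 3*k <= -14
The weakest precondition is 3*k <= -14.
Check whether 3*k <= -11 implies it.
Countermodel: at the initial state k = -4, the precondition holds but the weakest precondition fails.
Answer: invalid


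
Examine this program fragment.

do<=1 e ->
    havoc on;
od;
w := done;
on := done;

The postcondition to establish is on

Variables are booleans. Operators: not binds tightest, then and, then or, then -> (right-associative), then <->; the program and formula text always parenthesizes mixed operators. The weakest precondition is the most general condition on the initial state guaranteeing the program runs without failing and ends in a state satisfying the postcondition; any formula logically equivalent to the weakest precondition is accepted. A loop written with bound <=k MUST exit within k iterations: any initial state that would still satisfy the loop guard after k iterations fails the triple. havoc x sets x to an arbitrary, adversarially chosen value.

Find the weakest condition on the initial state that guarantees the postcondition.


Working backward. After the program, on must hold.
Before on := done: done
Before w := done: done
Before the loop (bound <=1), unroll the exhaustion recursion (WP_0 = exit-now case; WP_j = one more guarded iteration, up to j = 1):
  WP_0: (not e) and done
  WP_1: (e -> ((not e) and done)) and ((not e) -> done)
So before the loop: (e -> ((not e) and done)) and ((not e) -> done)
Answer: WP = (e -> ((not e) and done)) and ((not e) -> done)


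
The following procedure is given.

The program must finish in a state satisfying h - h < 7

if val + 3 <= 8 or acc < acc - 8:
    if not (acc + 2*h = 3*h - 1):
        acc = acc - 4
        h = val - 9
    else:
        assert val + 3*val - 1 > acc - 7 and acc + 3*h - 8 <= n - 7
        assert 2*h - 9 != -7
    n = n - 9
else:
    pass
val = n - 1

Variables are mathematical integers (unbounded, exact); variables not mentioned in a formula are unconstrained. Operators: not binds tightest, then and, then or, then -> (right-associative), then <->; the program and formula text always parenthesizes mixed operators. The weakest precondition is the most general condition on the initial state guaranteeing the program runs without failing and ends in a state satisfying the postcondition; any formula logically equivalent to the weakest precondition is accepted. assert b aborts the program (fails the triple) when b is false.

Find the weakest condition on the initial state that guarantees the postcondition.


Working backward. After the program, the postcondition h - h < 7 must hold; in canonical form it is true.
Before val := n - 1: true
Then branch requires acc = h - 1 -> (4*val > acc - 6 and acc + 3*h <= n + 1 and 2*h != 2); else branch requires true.
Before the if: val <= 5 -> (acc = h - 1 -> (4*val > acc - 6 and acc + 3*h <= n + 1 and 2*h != 2))
Answer: WP = val <= 5 -> (acc = h - 1 -> (4*val > acc - 6 and acc + 3*h <= n + 1 and 2*h != 2))


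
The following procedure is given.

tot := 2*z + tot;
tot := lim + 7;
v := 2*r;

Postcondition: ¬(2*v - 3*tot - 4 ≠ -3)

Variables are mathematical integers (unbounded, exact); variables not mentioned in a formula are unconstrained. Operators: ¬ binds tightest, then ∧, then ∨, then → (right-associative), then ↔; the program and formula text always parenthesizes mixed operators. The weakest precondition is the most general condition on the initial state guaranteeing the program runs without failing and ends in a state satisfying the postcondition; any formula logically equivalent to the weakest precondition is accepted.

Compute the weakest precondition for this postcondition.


Working backward. After the program, the postcondition ¬(2*v - 3*tot - 4 ≠ -3) must hold; in canonical form it is ¬(2*v ≠ 3*tot + 1).
Before v := 2*r: ¬(4*r ≠ 3*tot + 1)
Before tot := lim + 7: ¬(4*r ≠ 3*lim + 22)
Before tot := 2*z + tot: ¬(4*r ≠ 3*lim + 22)
Answer: WP = ¬(4*r ≠ 3*lim + 22)


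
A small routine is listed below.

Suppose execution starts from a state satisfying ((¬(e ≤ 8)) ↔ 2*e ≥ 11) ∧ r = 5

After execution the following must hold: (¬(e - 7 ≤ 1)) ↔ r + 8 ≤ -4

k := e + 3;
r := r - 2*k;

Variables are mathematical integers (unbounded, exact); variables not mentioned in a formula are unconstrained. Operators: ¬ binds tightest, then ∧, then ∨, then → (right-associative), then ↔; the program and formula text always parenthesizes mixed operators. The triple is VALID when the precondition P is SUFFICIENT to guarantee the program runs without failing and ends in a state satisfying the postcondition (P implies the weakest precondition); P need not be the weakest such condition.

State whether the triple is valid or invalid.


Working backward. After the program, the postcondition (¬(e - 7 ≤ 1)) ↔ r + 8 ≤ -4 must hold; in canonical form it is (¬(e ≤ 8)) ↔ r ≤ -12.
Before r := r - 2*k: (¬(e ≤ 8)) ↔ r ≤ 2*k - 12
Before k := e + 3: (¬(e ≤ 8)) ↔ r ≤ 2*e - 6
The weakest precondition is (¬(e ≤ 8)) ↔ r ≤ 2*e - 6.
Check whether ((¬(e ≤ 8)) ↔ 2*e ≥ 11) ∧ r = 5 implies it.
Every state satisfying the precondition satisfies the weakest precondition: the implication holds.
Answer: valid


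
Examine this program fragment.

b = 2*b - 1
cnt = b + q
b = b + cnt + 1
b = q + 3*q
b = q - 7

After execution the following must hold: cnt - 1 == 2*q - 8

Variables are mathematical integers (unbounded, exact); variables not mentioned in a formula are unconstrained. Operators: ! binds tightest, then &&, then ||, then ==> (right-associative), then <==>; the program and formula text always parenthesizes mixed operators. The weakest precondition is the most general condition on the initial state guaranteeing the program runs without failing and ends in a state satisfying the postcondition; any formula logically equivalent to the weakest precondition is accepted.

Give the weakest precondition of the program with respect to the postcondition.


Working backward. After the program, the postcondition cnt - 1 == 2*q - 8 must hold; in canonical form it is cnt == 2*q - 7.
Before b := q - 7: cnt == 2*q - 7
Before b := q + 3*q: cnt == 2*q - 7
Before b := b + cnt + 1: cnt == 2*q - 7
Before cnt := b + q: b == q - 7
Before b := 2*b - 1: 2*b == q - 6
Answer: WP = 2*b == q - 6


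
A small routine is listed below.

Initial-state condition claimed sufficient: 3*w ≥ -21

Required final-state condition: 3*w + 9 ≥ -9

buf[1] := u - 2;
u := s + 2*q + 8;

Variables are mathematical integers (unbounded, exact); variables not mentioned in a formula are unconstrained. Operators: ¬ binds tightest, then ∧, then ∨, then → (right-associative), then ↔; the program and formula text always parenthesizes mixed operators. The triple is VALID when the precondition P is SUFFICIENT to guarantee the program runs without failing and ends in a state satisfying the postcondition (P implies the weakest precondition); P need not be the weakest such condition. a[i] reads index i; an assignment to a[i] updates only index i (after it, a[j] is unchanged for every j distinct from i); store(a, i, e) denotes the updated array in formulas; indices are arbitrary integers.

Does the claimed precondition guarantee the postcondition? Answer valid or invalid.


Working backward. After the program, the postcondition 3*w + 9 ≥ -9 must hold; in canonical form it is 3*w ≥ -18.
Before u := s + 2*q + 8: 3*w ≥ -18
Before buf[1] := u - 2: 3*w ≥ -18
The weakest precondition is 3*w ≥ -18.
Check whether 3*w ≥ -21 implies it.
Countermodel: at the initial state w = -7, the precondition holds but the weakest precondition fails.
Answer: invalid
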